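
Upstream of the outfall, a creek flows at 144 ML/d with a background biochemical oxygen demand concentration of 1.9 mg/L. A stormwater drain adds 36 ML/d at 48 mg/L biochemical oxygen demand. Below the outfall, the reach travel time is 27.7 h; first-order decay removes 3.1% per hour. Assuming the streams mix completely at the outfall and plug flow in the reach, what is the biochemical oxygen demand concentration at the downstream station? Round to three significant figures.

4.65 mg/L

After mixing, C = (144.0·1.900 + 36.00·48.00) / 180.0 = 2002/180.0 = 11.12 mg/L.
3.1%/h lost → k = −ln(1 − 0.031) = 0.03149 h⁻¹.
First-order decay: C = 11.12·exp(−k·t) = 11.12·0.4180 = 4.648 mg/L.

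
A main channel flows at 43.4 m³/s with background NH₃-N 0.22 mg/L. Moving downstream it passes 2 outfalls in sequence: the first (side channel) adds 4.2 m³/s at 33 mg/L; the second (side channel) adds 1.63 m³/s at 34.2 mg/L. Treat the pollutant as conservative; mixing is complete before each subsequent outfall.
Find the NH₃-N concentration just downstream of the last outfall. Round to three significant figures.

After outfall 1: Q = 43.40 + 4.200 = 47.60 m³/s; C = (43.40·0.2200 + 4.200·33.00)/47.60 = 3.112 mg/L.
After outfall 2: Q = 47.60 + 1.630 = 49.23 m³/s; C = (47.60·3.112 + 1.630·34.20)/49.23 = 4.142 mg/L.

4.14 mg/L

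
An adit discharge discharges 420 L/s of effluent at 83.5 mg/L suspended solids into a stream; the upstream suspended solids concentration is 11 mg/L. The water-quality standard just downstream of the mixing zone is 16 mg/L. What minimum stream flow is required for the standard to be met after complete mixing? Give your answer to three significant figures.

Set C_mix = 16: (Q·11.00 + 420.0·83.50) / (Q + 420.0) = 16
→ Q = 420.0·(83.50 − 16)/(16 − 11.00) = 5670 L/s.

5670 L/s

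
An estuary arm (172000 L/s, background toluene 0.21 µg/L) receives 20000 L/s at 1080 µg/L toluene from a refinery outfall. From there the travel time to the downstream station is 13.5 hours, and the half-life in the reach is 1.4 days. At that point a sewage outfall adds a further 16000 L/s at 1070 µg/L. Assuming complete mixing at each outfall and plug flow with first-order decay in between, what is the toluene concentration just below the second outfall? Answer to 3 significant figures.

Mixed concentration C = ΣQC/ΣQ = (172000·0.2100 + 20000·1080) / 192000 = 21640000/192000 = 112.7 µg/L; combined flow 192000 L/s.
Half-life 1.4 d → k = ln 2 / 1.4 = 0.4951 d⁻¹.
First-order decay: C = 112.7·exp(−k·t) = 112.7·0.7569 = 85.30 µg/L.
Second outfall: C = (192000·85.30 + 16000·1070)/208000 = 161.0 µg/L.

161 µg/L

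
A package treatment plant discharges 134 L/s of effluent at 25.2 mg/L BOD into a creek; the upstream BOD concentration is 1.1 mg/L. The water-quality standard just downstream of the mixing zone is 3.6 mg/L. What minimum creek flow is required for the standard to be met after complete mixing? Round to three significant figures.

1160 L/s

Set C_mix = 3.6: (Q·1.100 + 134.0·25.20) / (Q + 134.0) = 3.6
→ Q = 134.0·(25.20 − 3.6)/(3.6 − 1.100) = 1158 L/s.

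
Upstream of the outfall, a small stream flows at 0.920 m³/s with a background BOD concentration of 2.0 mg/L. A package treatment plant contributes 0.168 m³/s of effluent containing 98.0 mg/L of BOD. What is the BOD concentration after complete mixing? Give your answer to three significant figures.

16.8 mg/L

Flow-weighted average: C = (0.9200·2.000 + 0.1680·98.00) / 1.088 = 18.30/1.088 = 16.82 mg/L.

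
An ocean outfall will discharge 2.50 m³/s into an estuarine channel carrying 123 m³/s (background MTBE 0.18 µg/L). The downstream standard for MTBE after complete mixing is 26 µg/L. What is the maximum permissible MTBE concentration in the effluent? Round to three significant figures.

At the limit, (Qr·Cr + Qe·Cₑ)/(Qr + Qe) = 26:
Cₑ = (125.5·26 − 123.0·0.1800) / 2.500 = 1296 µg/L.

1300 µg/L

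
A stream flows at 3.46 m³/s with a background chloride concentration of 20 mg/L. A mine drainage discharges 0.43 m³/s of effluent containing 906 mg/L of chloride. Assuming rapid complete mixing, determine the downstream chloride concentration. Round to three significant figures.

Mass balance: C = (3.460·20.00 + 0.4300·906.0) / 3.890 = 458.8/3.890 = 117.9 mg/L.

118 mg/L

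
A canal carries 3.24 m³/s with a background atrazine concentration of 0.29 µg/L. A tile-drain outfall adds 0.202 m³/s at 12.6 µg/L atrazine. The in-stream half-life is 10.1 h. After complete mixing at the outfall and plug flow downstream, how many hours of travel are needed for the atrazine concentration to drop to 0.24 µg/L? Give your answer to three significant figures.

After mixing, C = (3.240·0.2900 + 0.2020·12.60) / 3.442 = 3.485/3.442 = 1.012 µg/L.
Half-life 10.1 h → k = ln 2 / 10.1 = 0.06863 h⁻¹ = 1.647 d⁻¹.
1.012·exp(−k·t) = 0.24 → t = ln(1.012/0.24)/k = 75510 s = 20.97 h.

21.0 h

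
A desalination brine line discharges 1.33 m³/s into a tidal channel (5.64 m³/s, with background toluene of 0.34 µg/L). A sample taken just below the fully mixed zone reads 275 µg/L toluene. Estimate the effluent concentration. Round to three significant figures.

1440 µg/L

Mass balance: 5.640·0.3400 + 1.330·Cₑ = 6.970·275.0
→ Cₑ = (6.970·275.0 − 5.640·0.3400) / 1.330 = 1440 µg/L.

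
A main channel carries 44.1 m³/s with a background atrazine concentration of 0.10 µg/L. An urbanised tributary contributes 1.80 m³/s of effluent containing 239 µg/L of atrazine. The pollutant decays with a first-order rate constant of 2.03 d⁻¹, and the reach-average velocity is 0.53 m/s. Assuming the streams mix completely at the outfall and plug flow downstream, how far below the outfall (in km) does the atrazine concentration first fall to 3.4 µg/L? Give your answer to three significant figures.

Mixed concentration C = ΣQC/ΣQ = (44.10·0.1000 + 1.800·239.0) / 45.90 = 434.6/45.90 = 9.469 µg/L.
Set 9.469·exp(−k·t) = 3.4 → t = ln(9.469/3.4)/k = 43590 s = 12.11 h.
Distance = v·t = 0.53·43590 = 23100 m = 23.10 km.

23.1 km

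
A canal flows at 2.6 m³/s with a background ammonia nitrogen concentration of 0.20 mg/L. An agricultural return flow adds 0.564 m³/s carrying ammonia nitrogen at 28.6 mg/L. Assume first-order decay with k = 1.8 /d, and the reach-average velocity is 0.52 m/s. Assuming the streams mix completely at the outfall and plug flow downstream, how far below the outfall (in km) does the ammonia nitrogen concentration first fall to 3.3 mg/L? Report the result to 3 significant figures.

After mixing, C = (2.600·0.2000 + 0.5640·28.60) / 3.164 = 16.65/3.164 = 5.262 mg/L.
Set 5.262·exp(−k·t) = 3.3 → t = ln(5.262/3.3)/k = 22400 s = 6.222 h.
Distance = v·t = 0.52·22400 = 11650 m = 11.65 km.

11.6 km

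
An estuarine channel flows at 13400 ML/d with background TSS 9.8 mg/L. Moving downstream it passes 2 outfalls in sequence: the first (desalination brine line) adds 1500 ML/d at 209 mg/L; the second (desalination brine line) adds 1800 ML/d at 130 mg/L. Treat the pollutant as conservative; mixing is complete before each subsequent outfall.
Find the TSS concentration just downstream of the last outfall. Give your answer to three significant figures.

40.6 mg/L

Outfall 1: combined Q = 14900 ML/d; C = (13400·9.800 + 1500·209.0)/14900 = 29.85 mg/L.
Outfall 2: combined Q = 16700 ML/d; C = (14900·29.85 + 1800·130.0)/16700 = 40.65 mg/L.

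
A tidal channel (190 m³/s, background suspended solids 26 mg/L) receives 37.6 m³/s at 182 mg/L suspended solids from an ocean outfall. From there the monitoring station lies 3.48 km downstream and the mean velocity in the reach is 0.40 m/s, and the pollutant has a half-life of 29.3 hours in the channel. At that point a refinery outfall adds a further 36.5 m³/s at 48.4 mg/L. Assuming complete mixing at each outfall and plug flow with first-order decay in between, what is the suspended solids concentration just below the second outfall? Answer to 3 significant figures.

After mixing, C = (190.0·26.00 + 37.60·182.0) / 227.6 = 11780/227.6 = 51.77 mg/L; combined flow 227.6 m³/s.
Travel time t = 3.48·1000 / 0.40 = 8700 s = 2.417 h.
Half-life 29.3 h → k = ln 2 / 29.3 = 0.02366 h⁻¹ = 0.5678 d⁻¹.
Decay over the reach: 51.77·exp(−kt) = 51.77·0.9444 = 48.89 mg/L.
Second outfall: C = (227.6·48.89 + 36.50·48.40)/264.1 = 48.83 mg/L.

48.8 mg/L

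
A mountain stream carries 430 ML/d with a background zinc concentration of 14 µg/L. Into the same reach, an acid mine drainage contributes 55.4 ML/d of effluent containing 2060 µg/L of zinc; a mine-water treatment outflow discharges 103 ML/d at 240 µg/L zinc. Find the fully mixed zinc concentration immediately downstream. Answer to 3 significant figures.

Mixed concentration C = ΣQC/ΣQ = (430.0·14.00 + 55.40·2060 + 103.0·240.0) / 588.4 = 144900/588.4 = 246.2 µg/L.

246 µg/L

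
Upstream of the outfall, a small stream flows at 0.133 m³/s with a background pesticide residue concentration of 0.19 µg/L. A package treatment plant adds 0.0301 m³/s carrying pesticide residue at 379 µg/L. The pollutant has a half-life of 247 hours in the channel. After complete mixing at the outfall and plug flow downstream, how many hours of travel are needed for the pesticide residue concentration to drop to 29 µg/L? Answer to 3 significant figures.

315 h

Conservation of mass: C = (0.1330·0.1900 + 0.03010·379.0) / 0.1631 = 11.43/0.1631 = 70.10 µg/L.
Half-life 247 h → k = ln 2 / 247 = 0.002806 h⁻¹ = 0.06735 d⁻¹.
70.10·exp(−k·t) = 29 → t = ln(70.10/29)/k = 1132000 s = 314.5 h.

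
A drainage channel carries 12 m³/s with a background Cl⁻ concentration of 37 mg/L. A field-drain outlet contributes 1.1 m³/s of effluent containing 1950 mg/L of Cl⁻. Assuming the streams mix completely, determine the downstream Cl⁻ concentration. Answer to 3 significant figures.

Flow-weighted average: C = (12.00·37.00 + 1.100·1950) / 13.10 = 2589/13.10 = 197.6 mg/L.

198 mg/L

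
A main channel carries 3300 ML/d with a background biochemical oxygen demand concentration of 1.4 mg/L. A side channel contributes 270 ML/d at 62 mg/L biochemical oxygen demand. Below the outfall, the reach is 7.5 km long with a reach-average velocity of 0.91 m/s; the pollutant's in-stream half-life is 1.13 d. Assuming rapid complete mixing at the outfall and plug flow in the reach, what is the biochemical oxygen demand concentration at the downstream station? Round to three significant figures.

5.64 mg/L

Flow-weighted average: C = (3300·1.400 + 270.0·62.00) / 3570 = 21360/3570 = 5.983 mg/L.
Travel time t = 7.5·1000 / 0.91 = 8242 s = 2.289 h.
Half-life 1.13 d → k = ln 2 / 1.13 = 0.6134 d⁻¹.
After decay, C = 5.983 × e^(−kt) = 5.983 × 0.9432 = 5.643 mg/L.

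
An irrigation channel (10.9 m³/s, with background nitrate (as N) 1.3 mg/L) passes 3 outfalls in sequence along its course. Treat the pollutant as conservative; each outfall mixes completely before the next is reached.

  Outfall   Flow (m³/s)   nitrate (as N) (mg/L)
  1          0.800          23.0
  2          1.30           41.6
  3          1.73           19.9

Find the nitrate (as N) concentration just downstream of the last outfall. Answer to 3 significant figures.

Outfall 1: combined Q = 11.70 m³/s; C = (10.90·1.300 + 0.8000·23.00)/11.70 = 2.784 mg/L.
Outfall 2: combined Q = 13.00 m³/s; C = (11.70·2.784 + 1.300·41.60)/13.00 = 6.665 mg/L.
Outfall 3: combined Q = 14.73 m³/s; C = (13.00·6.665 + 1.730·19.90)/14.73 = 8.220 mg/L.

8.22 mg/L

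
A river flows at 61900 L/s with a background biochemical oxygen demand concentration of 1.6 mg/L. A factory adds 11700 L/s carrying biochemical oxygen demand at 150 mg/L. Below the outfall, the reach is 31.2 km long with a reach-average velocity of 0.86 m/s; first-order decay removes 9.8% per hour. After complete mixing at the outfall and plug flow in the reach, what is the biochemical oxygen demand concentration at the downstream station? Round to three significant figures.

After mixing, C = (61900·1.600 + 11700·150.0) / 73600 = 1854000/73600 = 25.19 mg/L.
Travel time t = 31.2·1000 / 0.86 = 36280 s = 10.08 h.
9.8%/h lost → k = −ln(1 − 0.098) = 0.1031 h⁻¹.
Applying C = C₀e^(−kt): 25.19 × 0.3537 = 8.909 mg/L.

8.91 mg/L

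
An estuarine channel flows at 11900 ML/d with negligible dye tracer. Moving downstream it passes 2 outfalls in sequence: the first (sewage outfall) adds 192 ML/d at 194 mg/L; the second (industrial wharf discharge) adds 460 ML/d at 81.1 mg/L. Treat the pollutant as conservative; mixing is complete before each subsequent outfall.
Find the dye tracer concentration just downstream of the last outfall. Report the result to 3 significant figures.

After outfall 1: Q = 11900 + 192.0 = 12090 ML/d; C = (11900·0 + 192.0·194.0)/12090 = 3.080 mg/L.
After outfall 2: Q = 12090 + 460.0 = 12550 ML/d; C = (12090·3.080 + 460.0·81.10)/12550 = 5.940 mg/L.

5.94 mg/L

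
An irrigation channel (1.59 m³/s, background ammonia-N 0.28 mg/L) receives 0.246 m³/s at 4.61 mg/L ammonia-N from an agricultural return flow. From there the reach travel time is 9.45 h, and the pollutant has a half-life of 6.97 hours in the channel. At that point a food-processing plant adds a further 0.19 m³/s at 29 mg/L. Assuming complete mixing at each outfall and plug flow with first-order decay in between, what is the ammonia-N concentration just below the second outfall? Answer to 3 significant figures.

3.02 mg/L

Flow-weighted average: C = (1.590·0.2800 + 0.2460·4.610) / 1.836 = 1.579/1.836 = 0.8602 mg/L; combined flow 1.836 m³/s.
Half-life 6.97 h → k = ln 2 / 6.97 = 0.09945 h⁻¹ = 2.387 d⁻¹.
After decay, C = 0.8602 × e^(−kt) = 0.8602 × 0.3907 = 0.3361 mg/L.
Second outfall: C = (1.836·0.3361 + 0.1900·29.00)/2.026 = 3.024 mg/L.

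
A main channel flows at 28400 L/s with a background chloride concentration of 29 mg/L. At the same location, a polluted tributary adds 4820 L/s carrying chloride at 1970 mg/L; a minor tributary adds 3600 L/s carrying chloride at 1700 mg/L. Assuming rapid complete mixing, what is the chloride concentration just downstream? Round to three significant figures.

Mixed concentration C = ΣQC/ΣQ = (28400·29.00 + 4820·1970 + 3600·1700) / 36820 = 16440000/36820 = 446.5 mg/L.

446 mg/L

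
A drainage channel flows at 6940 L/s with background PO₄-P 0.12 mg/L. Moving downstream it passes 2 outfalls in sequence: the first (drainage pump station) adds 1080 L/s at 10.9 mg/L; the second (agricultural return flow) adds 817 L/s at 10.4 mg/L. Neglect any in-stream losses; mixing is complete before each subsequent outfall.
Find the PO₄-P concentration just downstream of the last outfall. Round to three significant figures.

2.39 mg/L

Outfall 1: combined Q = 8020 L/s; C = (6940·0.1200 + 1080·10.90)/8020 = 1.572 mg/L.
Outfall 2: combined Q = 8837 L/s; C = (8020·1.572 + 817.0·10.40)/8837 = 2.388 mg/L.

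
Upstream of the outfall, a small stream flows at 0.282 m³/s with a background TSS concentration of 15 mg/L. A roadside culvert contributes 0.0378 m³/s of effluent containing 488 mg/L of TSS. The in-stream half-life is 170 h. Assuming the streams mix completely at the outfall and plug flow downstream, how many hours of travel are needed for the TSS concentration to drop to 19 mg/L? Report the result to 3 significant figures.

323 h

After mixing, C = (0.2820·15.00 + 0.03780·488.0) / 0.3198 = 22.68/0.3198 = 70.91 mg/L.
Half-life 170 h → k = ln 2 / 170 = 0.004077 h⁻¹ = 0.09786 d⁻¹.
70.91·exp(−k·t) = 19 → t = ln(70.91/19)/k = 1163000 s = 323.0 h.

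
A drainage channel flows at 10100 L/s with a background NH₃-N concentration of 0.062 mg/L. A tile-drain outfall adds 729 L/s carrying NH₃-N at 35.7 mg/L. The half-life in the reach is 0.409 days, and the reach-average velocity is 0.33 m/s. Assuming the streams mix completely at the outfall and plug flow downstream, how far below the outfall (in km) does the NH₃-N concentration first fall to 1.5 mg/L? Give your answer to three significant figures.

Mixed concentration C = ΣQC/ΣQ = (10100·0.06200 + 729.0·35.70) / 10830 = 26650/10830 = 2.461 mg/L.
Half-life 0.409 d → k = ln 2 / 0.409 = 1.695 d⁻¹.
Set 2.461·exp(−k·t) = 1.5 → t = ln(2.461/1.5)/k = 25240 s = 7.012 h.
Distance = v·t = 0.33·25240 = 8330 m = 8.330 km.

8.33 km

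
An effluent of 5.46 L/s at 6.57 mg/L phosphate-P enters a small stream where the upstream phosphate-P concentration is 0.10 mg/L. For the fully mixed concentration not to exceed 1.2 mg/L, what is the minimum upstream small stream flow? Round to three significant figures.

26.7 L/s

Set C_mix = 1.2: (Q·0.1000 + 5.460·6.570) / (Q + 5.460) = 1.2
→ Q = 5.460·(6.570 − 1.2)/(1.2 − 0.1000) = 26.65 L/s.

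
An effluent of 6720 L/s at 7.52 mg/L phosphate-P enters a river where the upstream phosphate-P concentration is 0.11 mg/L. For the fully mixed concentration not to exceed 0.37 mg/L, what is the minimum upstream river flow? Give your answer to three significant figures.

185000 L/s

Set C_mix = 0.37: (Q·0.1100 + 6720·7.520) / (Q + 6720) = 0.37
→ Q = 6720·(7.520 − 0.37)/(0.37 − 0.1100) = 184800 L/s.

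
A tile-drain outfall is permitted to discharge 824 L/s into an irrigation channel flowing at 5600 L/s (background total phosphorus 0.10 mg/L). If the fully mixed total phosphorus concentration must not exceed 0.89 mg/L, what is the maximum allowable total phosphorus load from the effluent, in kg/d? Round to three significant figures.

446 kg/d

Mass balance at the limit: 5600·0.1000 + 824.0·Cₑ = 6424·0.89 → Cₑ = 6.259 mg/L.
824.0 L/s = 0.8240 m³/s. Load = 0.8240 m³/s × 6.259 g/m³ × 86 400 s/d = 445.6 kg/d.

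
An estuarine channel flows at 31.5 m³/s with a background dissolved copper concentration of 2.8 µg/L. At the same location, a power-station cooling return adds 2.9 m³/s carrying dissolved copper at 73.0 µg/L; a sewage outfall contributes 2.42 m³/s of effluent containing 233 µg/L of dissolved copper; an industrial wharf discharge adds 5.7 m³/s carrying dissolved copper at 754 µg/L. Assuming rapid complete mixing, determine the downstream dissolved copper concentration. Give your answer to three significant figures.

Mass balance: C = (31.50·2.800 + 2.900·73.00 + 2.420·233.0 + 5.700·754.0) / 42.52 = 5162/42.52 = 121.4 µg/L.

121 µg/L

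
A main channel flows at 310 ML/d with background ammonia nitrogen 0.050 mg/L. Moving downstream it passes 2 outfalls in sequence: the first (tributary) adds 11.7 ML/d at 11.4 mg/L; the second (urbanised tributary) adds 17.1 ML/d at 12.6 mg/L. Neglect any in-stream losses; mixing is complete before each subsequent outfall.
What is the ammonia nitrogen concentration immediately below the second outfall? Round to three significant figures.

Outfall 1: combined Q = 321.7 ML/d; C = (310.0·0.05000 + 11.70·11.40)/321.7 = 0.4628 mg/L.
Outfall 2: combined Q = 338.8 ML/d; C = (321.7·0.4628 + 17.10·12.60)/338.8 = 1.075 mg/L.

1.08 mg/L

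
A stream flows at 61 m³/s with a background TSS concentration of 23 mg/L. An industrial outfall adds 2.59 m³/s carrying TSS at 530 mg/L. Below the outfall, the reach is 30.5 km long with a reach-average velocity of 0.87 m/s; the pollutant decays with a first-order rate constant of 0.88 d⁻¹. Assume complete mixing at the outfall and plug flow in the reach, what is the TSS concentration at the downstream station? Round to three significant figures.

Conservation of mass: C = (61.00·23.00 + 2.590·530.0) / 63.59 = 2776/63.59 = 43.65 mg/L.
Travel time t = 30.5·1000 / 0.87 = 35060 s = 9.738 h.
After decay, C = 43.65 × e^(−kt) = 43.65 × 0.6997 = 30.54 mg/L.

30.5 mg/L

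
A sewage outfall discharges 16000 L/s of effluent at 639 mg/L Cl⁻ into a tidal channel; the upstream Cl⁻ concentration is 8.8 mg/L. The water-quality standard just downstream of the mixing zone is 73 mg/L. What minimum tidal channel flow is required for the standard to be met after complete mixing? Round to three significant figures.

Set C_mix = 73: (Q·8.800 + 16000·639.0) / (Q + 16000) = 73
→ Q = 16000·(639.0 − 73)/(73 − 8.800) = 141100 L/s.

141000 L/s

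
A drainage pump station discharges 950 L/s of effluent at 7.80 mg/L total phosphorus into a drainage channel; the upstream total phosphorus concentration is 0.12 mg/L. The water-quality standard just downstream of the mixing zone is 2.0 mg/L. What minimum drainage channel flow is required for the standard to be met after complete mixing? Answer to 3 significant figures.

2930 L/s

Set C_mix = 2.0: (Q·0.1200 + 950.0·7.800) / (Q + 950.0) = 2.0
→ Q = 950.0·(7.800 − 2.0)/(2.0 − 0.1200) = 2931 L/s.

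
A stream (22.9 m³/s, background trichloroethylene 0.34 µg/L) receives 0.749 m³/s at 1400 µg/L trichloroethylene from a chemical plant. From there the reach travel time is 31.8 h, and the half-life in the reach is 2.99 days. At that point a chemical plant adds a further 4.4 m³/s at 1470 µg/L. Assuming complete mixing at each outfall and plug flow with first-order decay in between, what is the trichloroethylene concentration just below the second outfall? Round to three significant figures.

258 µg/L

Flow-weighted average: C = (22.90·0.3400 + 0.7490·1400) / 23.65 = 1056/23.65 = 44.67 µg/L; combined flow 23.65 m³/s.
Half-life 2.99 d → k = ln 2 / 2.99 = 0.2318 d⁻¹.
Applying C = C₀e^(−kt): 44.67 × 0.7355 = 32.86 µg/L.
Second outfall: C = (23.65·32.86 + 4.400·1470)/28.05 = 258.3 µg/L.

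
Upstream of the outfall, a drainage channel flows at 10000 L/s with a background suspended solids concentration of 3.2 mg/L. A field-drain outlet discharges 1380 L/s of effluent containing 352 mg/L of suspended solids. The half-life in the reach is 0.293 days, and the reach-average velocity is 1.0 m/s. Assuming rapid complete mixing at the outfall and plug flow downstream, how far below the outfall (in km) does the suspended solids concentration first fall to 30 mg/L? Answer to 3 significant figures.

15.2 km

Conservation of mass: C = (10000·3.200 + 1380·352.0) / 11380 = 517800/11380 = 45.50 mg/L.
Half-life 0.293 d → k = ln 2 / 0.293 = 2.366 d⁻¹.
Set 45.50·exp(−k·t) = 30 → t = ln(45.50/30)/k = 15210 s = 4.225 h.
Distance = v·t = 1.0·15210 = 15210 m = 15.21 km.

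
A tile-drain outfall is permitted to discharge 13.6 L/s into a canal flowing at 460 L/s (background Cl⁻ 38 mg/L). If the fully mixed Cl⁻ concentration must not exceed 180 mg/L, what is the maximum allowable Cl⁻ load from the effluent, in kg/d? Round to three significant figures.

Mass balance at the limit: 460.0·38.00 + 13.60·Cₑ = 473.6·180 → Cₑ = 4983 mg/L.
13.60 L/s = 0.01360 m³/s. Load = 0.01360 m³/s × 4983 g/m³ × 86 400 s/d = 5855 kg/d.

5860 kg/d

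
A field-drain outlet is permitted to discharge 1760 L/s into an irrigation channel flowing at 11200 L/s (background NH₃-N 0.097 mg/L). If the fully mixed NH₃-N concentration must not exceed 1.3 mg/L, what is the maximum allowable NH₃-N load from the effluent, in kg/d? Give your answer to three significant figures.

Mass balance at the limit: 11200·0.09700 + 1760·Cₑ = 12960·1.3 → Cₑ = 8.955 mg/L.
1760 L/s = 1.760 m³/s. Load = 1.760 m³/s × 8.955 g/m³ × 86 400 s/d = 1362 kg/d.

1360 kg/d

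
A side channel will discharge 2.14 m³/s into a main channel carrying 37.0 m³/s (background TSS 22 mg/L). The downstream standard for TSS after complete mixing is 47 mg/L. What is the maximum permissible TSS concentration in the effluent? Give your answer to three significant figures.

479 mg/L

At the limit, (Qr·Cr + Qe·Cₑ)/(Qr + Qe) = 47:
Cₑ = (39.14·47 − 37.00·22.00) / 2.140 = 479.2 mg/L.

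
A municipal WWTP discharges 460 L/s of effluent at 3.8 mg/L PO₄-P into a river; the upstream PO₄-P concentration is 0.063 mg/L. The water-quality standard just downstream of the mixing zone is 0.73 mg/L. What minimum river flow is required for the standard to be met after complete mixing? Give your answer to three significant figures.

2120 L/s

Set C_mix = 0.73: (Q·0.06300 + 460.0·3.800) / (Q + 460.0) = 0.73
→ Q = 460.0·(3.800 − 0.73)/(0.73 − 0.06300) = 2117 L/s.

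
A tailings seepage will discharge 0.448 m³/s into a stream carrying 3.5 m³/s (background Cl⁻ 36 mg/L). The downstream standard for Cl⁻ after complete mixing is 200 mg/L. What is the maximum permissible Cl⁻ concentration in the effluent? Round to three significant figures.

1480 mg/L

At the limit, (Qr·Cr + Qe·Cₑ)/(Qr + Qe) = 200:
Cₑ = (3.948·200 − 3.500·36.00) / 0.4480 = 1481 mg/L.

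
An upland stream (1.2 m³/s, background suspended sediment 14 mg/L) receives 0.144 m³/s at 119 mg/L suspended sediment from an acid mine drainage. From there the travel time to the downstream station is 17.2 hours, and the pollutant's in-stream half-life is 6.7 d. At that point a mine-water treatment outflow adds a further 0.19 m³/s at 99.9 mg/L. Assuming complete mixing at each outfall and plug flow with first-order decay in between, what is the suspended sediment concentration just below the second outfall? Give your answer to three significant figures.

32.9 mg/L

Mass balance: C = (1.200·14.00 + 0.1440·119.0) / 1.344 = 33.94/1.344 = 25.25 mg/L; combined flow 1.344 m³/s.
Half-life 6.7 d → k = ln 2 / 6.7 = 0.1035 d⁻¹.
After decay, C = 25.25 × e^(−kt) = 25.25 × 0.9285 = 23.45 mg/L.
Second outfall: C = (1.344·23.45 + 0.1900·99.90)/1.534 = 32.92 mg/L.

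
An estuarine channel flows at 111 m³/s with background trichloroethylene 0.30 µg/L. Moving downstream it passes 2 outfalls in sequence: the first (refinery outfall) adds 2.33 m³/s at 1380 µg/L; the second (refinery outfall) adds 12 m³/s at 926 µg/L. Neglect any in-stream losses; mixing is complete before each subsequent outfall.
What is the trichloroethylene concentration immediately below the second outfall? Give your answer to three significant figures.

115 µg/L

Below outfall 1: Q → 113.3 m³/s, C = (111.0·0.3000 + 2.330·1380)/113.3 = 28.67 µg/L.
Below outfall 2: Q → 125.3 m³/s, C = (113.3·28.67 + 12.00·926.0)/125.3 = 114.6 µg/L.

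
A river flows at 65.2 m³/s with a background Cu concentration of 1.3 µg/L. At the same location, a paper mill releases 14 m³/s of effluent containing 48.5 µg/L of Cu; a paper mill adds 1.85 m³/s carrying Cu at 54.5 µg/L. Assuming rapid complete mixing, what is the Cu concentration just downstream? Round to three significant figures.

10.7 µg/L

Flow-weighted average: C = (65.20·1.300 + 14.00·48.50 + 1.850·54.50) / 81.05 = 864.6/81.05 = 10.67 µg/L.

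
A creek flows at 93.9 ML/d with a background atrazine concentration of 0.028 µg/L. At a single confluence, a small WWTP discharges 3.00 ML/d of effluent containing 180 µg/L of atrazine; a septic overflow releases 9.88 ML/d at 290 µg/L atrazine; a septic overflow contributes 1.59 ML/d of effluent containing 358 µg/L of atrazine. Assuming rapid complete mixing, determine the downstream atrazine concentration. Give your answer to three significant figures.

Conservation of mass: C = (93.90·0.02800 + 3.000·180.0 + 9.880·290.0 + 1.590·358.0) / 108.4 = 3977/108.4 = 36.70 µg/L.

36.7 µg/L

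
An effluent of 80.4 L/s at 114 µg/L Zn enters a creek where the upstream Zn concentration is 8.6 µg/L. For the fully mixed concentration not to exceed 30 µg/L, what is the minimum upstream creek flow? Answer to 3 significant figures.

316 L/s

Set C_mix = 30: (Q·8.600 + 80.40·114.0) / (Q + 80.40) = 30
→ Q = 80.40·(114.0 − 30)/(30 − 8.600) = 315.6 L/s.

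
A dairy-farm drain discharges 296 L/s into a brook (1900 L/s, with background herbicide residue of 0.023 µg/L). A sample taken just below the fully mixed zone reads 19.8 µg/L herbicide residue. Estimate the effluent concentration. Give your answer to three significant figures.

Mass balance: 1900·0.02300 + 296.0·Cₑ = 2196·19.80
→ Cₑ = (2196·19.80 − 1900·0.02300) / 296.0 = 146.7 µg/L.

147 µg/L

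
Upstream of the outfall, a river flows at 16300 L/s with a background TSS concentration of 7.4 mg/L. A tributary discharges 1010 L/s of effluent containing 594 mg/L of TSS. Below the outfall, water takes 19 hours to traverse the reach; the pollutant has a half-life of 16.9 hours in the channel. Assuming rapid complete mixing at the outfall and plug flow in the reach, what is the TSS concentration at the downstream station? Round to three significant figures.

Mass balance: C = (16300·7.400 + 1010·594.0) / 17310 = 720600/17310 = 41.63 mg/L.
Half-life 16.9 h → k = ln 2 / 16.9 = 0.04101 h⁻¹ = 0.9844 d⁻¹.
After decay, C = 41.63 × e^(−kt) = 41.63 × 0.4587 = 19.10 mg/L.

19.1 mg/L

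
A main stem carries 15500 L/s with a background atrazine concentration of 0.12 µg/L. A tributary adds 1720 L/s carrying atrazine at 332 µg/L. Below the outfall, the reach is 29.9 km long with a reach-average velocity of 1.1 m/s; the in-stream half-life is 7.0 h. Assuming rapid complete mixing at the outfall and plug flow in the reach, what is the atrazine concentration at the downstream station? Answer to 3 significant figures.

Mixed concentration C = ΣQC/ΣQ = (15500·0.1200 + 1720·332.0) / 17220 = 572900/17220 = 33.27 µg/L.
Travel time t = 29.9·1000 / 1.1 = 27180 s = 7.551 h.
Half-life 7.0 h → k = ln 2 / 7.0 = 0.09902 h⁻¹ = 2.377 d⁻¹.
Applying C = C₀e^(−kt): 33.27 × 0.4735 = 15.75 µg/L.

15.8 µg/L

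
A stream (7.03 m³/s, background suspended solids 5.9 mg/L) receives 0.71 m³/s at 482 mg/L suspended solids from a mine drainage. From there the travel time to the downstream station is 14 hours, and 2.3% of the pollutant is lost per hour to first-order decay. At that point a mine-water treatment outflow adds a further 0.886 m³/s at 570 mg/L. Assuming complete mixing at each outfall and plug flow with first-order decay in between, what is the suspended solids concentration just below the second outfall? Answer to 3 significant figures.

Mass balance: C = (7.030·5.900 + 0.7100·482.0) / 7.740 = 383.7/7.740 = 49.57 mg/L; combined flow 7.740 m³/s.
2.3%/h lost → k = −ln(1 − 0.023) = 0.02327 h⁻¹.
After decay, C = 49.57 × e^(−kt) = 49.57 × 0.7220 = 35.79 mg/L.
At the second outfall, C = (7.740·35.79 + 0.8860·570.0) / (7.740 + 0.8860) = 90.66 mg/L.

90.7 mg/L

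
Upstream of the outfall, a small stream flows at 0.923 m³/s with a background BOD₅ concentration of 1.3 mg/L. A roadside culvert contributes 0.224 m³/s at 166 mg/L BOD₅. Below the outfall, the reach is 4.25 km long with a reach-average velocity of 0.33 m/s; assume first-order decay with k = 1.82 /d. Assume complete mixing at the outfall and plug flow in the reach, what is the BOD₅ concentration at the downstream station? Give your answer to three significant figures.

Conservation of mass: C = (0.9230·1.300 + 0.2240·166.0) / 1.147 = 38.38/1.147 = 33.46 mg/L.
Travel time t = 4.25·1000 / 0.33 = 12880 s = 3.577 h.
First-order decay: C = 33.46·exp(−k·t) = 33.46·0.7624 = 25.51 mg/L.

25.5 mg/L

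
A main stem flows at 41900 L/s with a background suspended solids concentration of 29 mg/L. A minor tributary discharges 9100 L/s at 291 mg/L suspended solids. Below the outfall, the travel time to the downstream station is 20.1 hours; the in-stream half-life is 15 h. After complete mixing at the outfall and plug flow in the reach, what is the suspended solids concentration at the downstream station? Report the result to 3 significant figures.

Mass balance: C = (41900·29.00 + 9100·291.0) / 51000 = 3863000/51000 = 75.75 mg/L.
Half-life 15 h → k = ln 2 / 15 = 0.04621 h⁻¹ = 1.109 d⁻¹.
First-order decay: C = 75.75·exp(−k·t) = 75.75·0.3950 = 29.92 mg/L.

29.9 mg/L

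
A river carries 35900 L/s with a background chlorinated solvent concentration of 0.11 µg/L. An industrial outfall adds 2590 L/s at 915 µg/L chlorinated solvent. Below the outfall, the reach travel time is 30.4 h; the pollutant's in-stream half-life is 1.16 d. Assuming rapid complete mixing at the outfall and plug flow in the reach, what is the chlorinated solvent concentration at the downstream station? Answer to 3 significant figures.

Conservation of mass: C = (35900·0.1100 + 2590·915.0) / 38490 = 2374000/38490 = 61.67 µg/L.
Half-life 1.16 d → k = ln 2 / 1.16 = 0.5975 d⁻¹.
Decay over the reach: 61.67·exp(−kt) = 61.67·0.4691 = 28.93 µg/L.

28.9 µg/L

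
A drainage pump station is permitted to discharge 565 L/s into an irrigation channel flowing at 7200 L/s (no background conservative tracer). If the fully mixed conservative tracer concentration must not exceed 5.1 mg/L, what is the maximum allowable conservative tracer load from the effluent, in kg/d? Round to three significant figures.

3420 kg/d

Mass balance at the limit: 7200·0 + 565.0·Cₑ = 7765·5.1 → Cₑ = 70.09 mg/L.
565.0 L/s = 0.5650 m³/s. Load = 0.5650 m³/s × 70.09 g/m³ × 86 400 s/d = 3422 kg/d.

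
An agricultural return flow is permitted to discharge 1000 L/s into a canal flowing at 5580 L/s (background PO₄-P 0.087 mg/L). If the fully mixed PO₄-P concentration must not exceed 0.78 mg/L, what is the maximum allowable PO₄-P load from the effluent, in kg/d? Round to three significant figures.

Mass balance at the limit: 5580·0.08700 + 1000·Cₑ = 6580·0.78 → Cₑ = 4.647 mg/L.
1000 L/s = 1.000 m³/s. Load = 1.000 m³/s × 4.647 g/m³ × 86 400 s/d = 401.5 kg/d.

401 kg/d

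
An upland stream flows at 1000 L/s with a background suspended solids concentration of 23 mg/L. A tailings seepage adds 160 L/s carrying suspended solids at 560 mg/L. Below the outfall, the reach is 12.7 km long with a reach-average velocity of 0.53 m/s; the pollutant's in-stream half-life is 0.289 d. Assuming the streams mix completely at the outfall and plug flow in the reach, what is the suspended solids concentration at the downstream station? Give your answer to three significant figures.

Mixed concentration C = ΣQC/ΣQ = (1000·23.00 + 160.0·560.0) / 1160 = 112600/1160 = 97.07 mg/L.
Travel time t = 12.7·1000 / 0.53 = 23960 s = 6.656 h.
Half-life 0.289 d → k = ln 2 / 0.289 = 2.398 d⁻¹.
Applying C = C₀e^(−kt): 97.07 × 0.5142 = 49.91 mg/L.

49.9 mg/L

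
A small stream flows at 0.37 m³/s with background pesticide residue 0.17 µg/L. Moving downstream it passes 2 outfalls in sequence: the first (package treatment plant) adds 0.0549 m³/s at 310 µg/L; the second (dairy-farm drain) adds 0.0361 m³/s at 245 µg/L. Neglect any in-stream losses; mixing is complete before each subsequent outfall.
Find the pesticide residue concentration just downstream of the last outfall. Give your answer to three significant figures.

After outfall 1: Q = 0.3700 + 0.05490 = 0.4249 m³/s; C = (0.3700·0.1700 + 0.05490·310.0)/0.4249 = 40.20 µg/L.
After outfall 2: Q = 0.4249 + 0.03610 = 0.4610 m³/s; C = (0.4249·40.20 + 0.03610·245.0)/0.4610 = 56.24 µg/L.

56.2 µg/L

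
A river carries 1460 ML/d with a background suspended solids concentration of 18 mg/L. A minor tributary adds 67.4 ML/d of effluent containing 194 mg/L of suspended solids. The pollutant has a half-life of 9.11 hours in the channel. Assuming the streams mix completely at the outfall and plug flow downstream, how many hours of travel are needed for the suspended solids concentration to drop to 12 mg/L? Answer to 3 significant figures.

Conservation of mass: C = (1460·18.00 + 67.40·194.0) / 1527 = 39360/1527 = 25.77 mg/L.
Half-life 9.11 h → k = ln 2 / 9.11 = 0.07609 h⁻¹ = 1.826 d⁻¹.
25.77·exp(−k·t) = 12 → t = ln(25.77/12)/k = 36160 s = 10.04 h.

10.0 h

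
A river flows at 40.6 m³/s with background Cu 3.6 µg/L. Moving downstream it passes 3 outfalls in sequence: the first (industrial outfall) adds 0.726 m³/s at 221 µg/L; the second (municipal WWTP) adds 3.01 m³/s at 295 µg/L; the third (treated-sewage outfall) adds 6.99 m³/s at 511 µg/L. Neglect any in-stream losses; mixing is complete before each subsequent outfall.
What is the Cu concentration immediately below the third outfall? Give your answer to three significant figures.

Outfall 1: combined Q = 41.33 m³/s; C = (40.60·3.600 + 0.7260·221.0)/41.33 = 7.419 µg/L.
Outfall 2: combined Q = 44.34 m³/s; C = (41.33·7.419 + 3.010·295.0)/44.34 = 26.94 µg/L.
Outfall 3: combined Q = 51.33 m³/s; C = (44.34·26.94 + 6.990·511.0)/51.33 = 92.87 µg/L.

92.9 µg/L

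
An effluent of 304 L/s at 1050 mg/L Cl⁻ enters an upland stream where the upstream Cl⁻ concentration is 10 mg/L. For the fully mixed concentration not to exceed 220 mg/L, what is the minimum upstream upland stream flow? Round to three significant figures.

1200 L/s

Set C_mix = 220: (Q·10.00 + 304.0·1050) / (Q + 304.0) = 220
→ Q = 304.0·(1050 − 220)/(220 − 10.00) = 1202 L/s.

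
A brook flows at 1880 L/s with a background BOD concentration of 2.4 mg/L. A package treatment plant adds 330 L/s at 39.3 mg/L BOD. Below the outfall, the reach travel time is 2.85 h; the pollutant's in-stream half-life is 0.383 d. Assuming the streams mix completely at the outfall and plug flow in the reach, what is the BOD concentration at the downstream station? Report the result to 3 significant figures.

6.38 mg/L

Mass balance: C = (1880·2.400 + 330.0·39.30) / 2210 = 17480/2210 = 7.910 mg/L.
Half-life 0.383 d → k = ln 2 / 0.383 = 1.810 d⁻¹.
Decay over the reach: 7.910·exp(−kt) = 7.910·0.8066 = 6.380 mg/L.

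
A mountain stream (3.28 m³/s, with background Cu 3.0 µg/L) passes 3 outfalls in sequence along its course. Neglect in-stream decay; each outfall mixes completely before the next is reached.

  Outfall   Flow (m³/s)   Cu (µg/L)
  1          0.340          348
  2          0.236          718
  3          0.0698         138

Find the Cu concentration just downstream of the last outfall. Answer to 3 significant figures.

Below outfall 1: Q → 3.620 m³/s, C = (3.280·3.000 + 0.3400·348.0)/3.620 = 35.40 µg/L.
Below outfall 2: Q → 3.856 m³/s, C = (3.620·35.40 + 0.2360·718.0)/3.856 = 77.18 µg/L.
Below outfall 3: Q → 3.926 m³/s, C = (3.856·77.18 + 0.06980·138.0)/3.926 = 78.26 µg/L.

78.3 µg/L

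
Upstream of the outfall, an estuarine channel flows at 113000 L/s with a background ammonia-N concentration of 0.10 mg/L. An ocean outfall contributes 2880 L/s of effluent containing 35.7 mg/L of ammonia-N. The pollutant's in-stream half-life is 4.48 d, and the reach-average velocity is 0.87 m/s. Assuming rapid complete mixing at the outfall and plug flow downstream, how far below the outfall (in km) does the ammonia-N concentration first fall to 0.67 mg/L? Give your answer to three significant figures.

187 km

Mixed concentration C = ΣQC/ΣQ = (113000·0.1000 + 2880·35.70) / 115900 = 114100/115900 = 0.9848 mg/L.
Half-life 4.48 d → k = ln 2 / 4.48 = 0.1547 d⁻¹.
Set 0.9848·exp(−k·t) = 0.67 → t = ln(0.9848/0.67)/k = 215100 s = 59.74 h.
Distance = v·t = 0.87·215100 = 187100 m = 187.1 km.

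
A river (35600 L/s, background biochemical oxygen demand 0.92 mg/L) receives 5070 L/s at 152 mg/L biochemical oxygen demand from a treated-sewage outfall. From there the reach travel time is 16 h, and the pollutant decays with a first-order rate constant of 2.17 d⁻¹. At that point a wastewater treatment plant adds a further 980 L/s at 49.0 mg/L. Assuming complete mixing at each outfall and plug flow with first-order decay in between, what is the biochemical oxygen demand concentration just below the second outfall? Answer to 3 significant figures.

5.69 mg/L

After mixing, C = (35600·0.9200 + 5070·152.0) / 40670 = 803400/40670 = 19.75 mg/L; combined flow 40670 L/s.
Applying C = C₀e^(−kt): 19.75 × 0.2354 = 4.649 mg/L.
Second outfall: C = (40670·4.649 + 980.0·49.00)/41650 = 5.693 mg/L.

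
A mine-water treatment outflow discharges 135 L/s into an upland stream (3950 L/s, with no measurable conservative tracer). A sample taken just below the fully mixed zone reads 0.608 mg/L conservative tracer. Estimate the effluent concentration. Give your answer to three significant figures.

Mass balance: 3950·0 + 135.0·Cₑ = 4085·0.6080
→ Cₑ = (4085·0.6080 − 3950·0) / 135.0 = 18.40 mg/L.

18.4 mg/L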